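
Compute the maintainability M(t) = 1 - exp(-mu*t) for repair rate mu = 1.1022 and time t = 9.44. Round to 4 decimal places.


mu = 1.1022, t = 9.44
mu * t = 1.1022 * 9.44 = 10.4048
exp(-10.4048) = 0.0
M(t) = 1 - 0.0
M(t) = 1.0

1.0


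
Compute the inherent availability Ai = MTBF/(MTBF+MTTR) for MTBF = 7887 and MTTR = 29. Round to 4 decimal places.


MTBF = 7887
MTTR = 29
MTBF + MTTR = 7916
Ai = 7887 / 7916
Ai = 0.9963

0.9963


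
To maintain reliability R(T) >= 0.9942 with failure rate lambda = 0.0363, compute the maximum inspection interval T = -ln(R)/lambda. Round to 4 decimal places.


R_target = 0.9942
lambda = 0.0363
-ln(0.9942) = 0.0058
T = 0.0058 / 0.0363
T = 0.1602

0.1602


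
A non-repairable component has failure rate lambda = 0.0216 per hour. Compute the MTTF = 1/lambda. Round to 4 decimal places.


lambda = 0.0216
MTTF = 1 / 0.0216
MTTF = 46.2963

46.2963


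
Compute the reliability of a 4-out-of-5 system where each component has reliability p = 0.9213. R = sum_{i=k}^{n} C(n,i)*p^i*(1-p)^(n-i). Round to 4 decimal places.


k = 4, n = 5, p = 0.9213
i=4: C(5,4)=5 * 0.9213^4 * 0.0787^1 = 0.2835
i=5: C(5,5)=1 * 0.9213^5 * 0.0787^0 = 0.6638
R = sum of terms = 0.9472

0.9472


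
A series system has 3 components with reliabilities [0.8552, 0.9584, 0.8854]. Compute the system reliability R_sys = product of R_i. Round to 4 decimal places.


Components: [0.8552, 0.9584, 0.8854]
After component 1 (R=0.8552): product = 0.8552
After component 2 (R=0.9584): product = 0.8196
After component 3 (R=0.8854): product = 0.7257
R_sys = 0.7257

0.7257


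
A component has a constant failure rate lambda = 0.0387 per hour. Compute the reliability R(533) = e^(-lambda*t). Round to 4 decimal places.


lambda = 0.0387
t = 533
lambda * t = 20.6271
R(t) = e^(-20.6271)
R(t) = 0.0

0.0


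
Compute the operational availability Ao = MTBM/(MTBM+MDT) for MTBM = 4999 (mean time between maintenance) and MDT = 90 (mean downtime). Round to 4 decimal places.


MTBM = 4999
MDT = 90
MTBM + MDT = 5089
Ao = 4999 / 5089
Ao = 0.9823

0.9823


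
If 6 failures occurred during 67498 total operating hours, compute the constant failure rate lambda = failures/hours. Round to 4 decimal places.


failures = 6
total_hours = 67498
lambda = 6 / 67498
lambda = 0.0001

0.0001


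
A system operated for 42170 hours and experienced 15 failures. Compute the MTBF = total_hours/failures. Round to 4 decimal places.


total_hours = 42170
failures = 15
MTBF = 42170 / 15
MTBF = 2811.3333

2811.3333


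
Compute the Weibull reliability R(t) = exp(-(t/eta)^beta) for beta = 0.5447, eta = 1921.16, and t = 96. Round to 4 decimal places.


beta = 0.5447, eta = 1921.16, t = 96
t/eta = 96 / 1921.16 = 0.05
(t/eta)^beta = 0.05^0.5447 = 0.1955
R(t) = exp(-0.1955)
R(t) = 0.8224

0.8224


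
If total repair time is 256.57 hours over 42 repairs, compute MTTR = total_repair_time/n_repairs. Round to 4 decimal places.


total_repair_time = 256.57
n_repairs = 42
MTTR = 256.57 / 42
MTTR = 6.1088

6.1088


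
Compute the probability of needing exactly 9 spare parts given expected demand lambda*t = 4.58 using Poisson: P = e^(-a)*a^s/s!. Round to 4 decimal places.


a = 4.58, s = 9
e^(-a) = e^(-4.58) = 0.0103
a^s = 4.58^9 = 886725.7127
s! = 362880
P = 0.0103 * 886725.7127 / 362880
P = 0.0251

0.0251


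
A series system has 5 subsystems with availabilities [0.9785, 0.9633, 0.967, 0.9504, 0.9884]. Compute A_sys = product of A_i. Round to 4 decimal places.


Subsystems: [0.9785, 0.9633, 0.967, 0.9504, 0.9884]
After subsystem 1 (A=0.9785): product = 0.9785
After subsystem 2 (A=0.9633): product = 0.9426
After subsystem 3 (A=0.967): product = 0.9115
After subsystem 4 (A=0.9504): product = 0.8663
After subsystem 5 (A=0.9884): product = 0.8562
A_sys = 0.8562

0.8562


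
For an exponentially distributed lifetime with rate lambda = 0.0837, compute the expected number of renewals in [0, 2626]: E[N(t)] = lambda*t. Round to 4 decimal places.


lambda = 0.0837
t = 2626
E[N(t)] = lambda * t
E[N(t)] = 0.0837 * 2626
E[N(t)] = 219.7962

219.7962


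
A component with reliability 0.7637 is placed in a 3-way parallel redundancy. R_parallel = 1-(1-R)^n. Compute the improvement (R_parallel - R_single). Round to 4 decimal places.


R_single = 0.7637, n = 3
1 - R_single = 0.2363
(1 - R_single)^n = 0.2363^3 = 0.0132
R_parallel = 1 - 0.0132 = 0.9868
Improvement = 0.9868 - 0.7637
Improvement = 0.2231

0.2231


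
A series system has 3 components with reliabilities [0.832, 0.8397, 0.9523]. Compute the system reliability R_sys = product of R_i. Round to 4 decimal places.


Components: [0.832, 0.8397, 0.9523]
After component 1 (R=0.832): product = 0.832
After component 2 (R=0.8397): product = 0.6986
After component 3 (R=0.9523): product = 0.6653
R_sys = 0.6653

0.6653


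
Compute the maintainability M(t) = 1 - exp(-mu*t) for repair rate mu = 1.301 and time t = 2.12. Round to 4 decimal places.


mu = 1.301, t = 2.12
mu * t = 1.301 * 2.12 = 2.7581
exp(-2.7581) = 0.0634
M(t) = 1 - 0.0634
M(t) = 0.9366

0.9366


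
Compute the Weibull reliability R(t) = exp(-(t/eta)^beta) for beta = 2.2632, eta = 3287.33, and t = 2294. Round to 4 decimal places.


beta = 2.2632, eta = 3287.33, t = 2294
t/eta = 2294 / 3287.33 = 0.6978
(t/eta)^beta = 0.6978^2.2632 = 0.443
R(t) = exp(-0.443)
R(t) = 0.6421

0.6421


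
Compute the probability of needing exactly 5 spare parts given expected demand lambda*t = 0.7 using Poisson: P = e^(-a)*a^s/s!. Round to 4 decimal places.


a = 0.7, s = 5
e^(-a) = e^(-0.7) = 0.4966
a^s = 0.7^5 = 0.1681
s! = 120
P = 0.4966 * 0.1681 / 120
P = 0.0007

0.0007


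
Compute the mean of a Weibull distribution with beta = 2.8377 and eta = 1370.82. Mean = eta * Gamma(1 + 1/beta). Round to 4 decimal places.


beta = 2.8377, eta = 1370.82
1/beta = 0.3524
1 + 1/beta = 1.3524
Gamma(1.3524) = 0.8909
Mean = 1370.82 * 0.8909
Mean = 1221.2783

1221.2783


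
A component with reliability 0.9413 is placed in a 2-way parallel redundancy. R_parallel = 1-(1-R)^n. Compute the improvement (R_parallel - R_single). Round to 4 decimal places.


R_single = 0.9413, n = 2
1 - R_single = 0.0587
(1 - R_single)^n = 0.0587^2 = 0.0034
R_parallel = 1 - 0.0034 = 0.9966
Improvement = 0.9966 - 0.9413
Improvement = 0.0553

0.0553


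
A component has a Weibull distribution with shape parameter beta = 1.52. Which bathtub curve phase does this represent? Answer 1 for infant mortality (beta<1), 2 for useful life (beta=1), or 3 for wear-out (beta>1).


beta = 1.52
Compare beta to 1:
beta < 1 => infant mortality (phase 1)
beta = 1 => useful life (phase 2)
beta > 1 => wear-out (phase 3)
Since beta = 1.52, this is wear-out (increasing failure rate)
Phase = 3

3


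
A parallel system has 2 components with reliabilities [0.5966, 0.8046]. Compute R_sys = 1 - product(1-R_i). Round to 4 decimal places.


Components: [0.5966, 0.8046]
(1 - 0.5966) = 0.4034, running product = 0.4034
(1 - 0.8046) = 0.1954, running product = 0.0788
Product of (1-R_i) = 0.0788
R_sys = 1 - 0.0788 = 0.9212

0.9212


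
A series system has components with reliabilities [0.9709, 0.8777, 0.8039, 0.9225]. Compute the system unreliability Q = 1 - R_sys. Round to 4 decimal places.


Components: [0.9709, 0.8777, 0.8039, 0.9225]
After component 1: product = 0.9709
After component 2: product = 0.8522
After component 3: product = 0.6851
After component 4: product = 0.632
R_sys = 0.632
Q = 1 - 0.632 = 0.368

0.368


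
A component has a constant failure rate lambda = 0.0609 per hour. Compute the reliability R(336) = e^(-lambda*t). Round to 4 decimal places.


lambda = 0.0609
t = 336
lambda * t = 20.4624
R(t) = e^(-20.4624)
R(t) = 0.0

0.0


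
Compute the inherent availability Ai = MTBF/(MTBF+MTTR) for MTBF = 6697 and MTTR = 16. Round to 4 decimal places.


MTBF = 6697
MTTR = 16
MTBF + MTTR = 6713
Ai = 6697 / 6713
Ai = 0.9976

0.9976


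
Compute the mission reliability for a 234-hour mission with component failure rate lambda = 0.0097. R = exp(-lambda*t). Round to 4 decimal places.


lambda = 0.0097
mission_time = 234
lambda * t = 0.0097 * 234 = 2.2698
R = exp(-2.2698)
R = 0.1033

0.1033


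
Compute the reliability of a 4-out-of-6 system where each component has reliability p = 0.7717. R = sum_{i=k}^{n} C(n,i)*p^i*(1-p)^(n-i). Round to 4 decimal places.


k = 4, n = 6, p = 0.7717
i=4: C(6,4)=15 * 0.7717^4 * 0.2283^2 = 0.2773
i=5: C(6,5)=6 * 0.7717^5 * 0.2283^1 = 0.3749
i=6: C(6,6)=1 * 0.7717^6 * 0.2283^0 = 0.2112
R = sum of terms = 0.8634

0.8634


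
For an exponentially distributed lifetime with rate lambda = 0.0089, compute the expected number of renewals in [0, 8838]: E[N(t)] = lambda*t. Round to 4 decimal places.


lambda = 0.0089
t = 8838
E[N(t)] = lambda * t
E[N(t)] = 0.0089 * 8838
E[N(t)] = 78.6582

78.6582


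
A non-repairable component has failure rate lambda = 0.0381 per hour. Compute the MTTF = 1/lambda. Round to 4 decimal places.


lambda = 0.0381
MTTF = 1 / 0.0381
MTTF = 26.2467

26.2467


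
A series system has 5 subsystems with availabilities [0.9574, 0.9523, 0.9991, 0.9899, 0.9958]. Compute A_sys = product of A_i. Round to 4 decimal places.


Subsystems: [0.9574, 0.9523, 0.9991, 0.9899, 0.9958]
After subsystem 1 (A=0.9574): product = 0.9574
After subsystem 2 (A=0.9523): product = 0.9117
After subsystem 3 (A=0.9991): product = 0.9109
After subsystem 4 (A=0.9899): product = 0.9017
After subsystem 5 (A=0.9958): product = 0.8979
A_sys = 0.8979

0.8979


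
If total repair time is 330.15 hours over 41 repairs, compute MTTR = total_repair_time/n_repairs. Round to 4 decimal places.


total_repair_time = 330.15
n_repairs = 41
MTTR = 330.15 / 41
MTTR = 8.0524

8.0524


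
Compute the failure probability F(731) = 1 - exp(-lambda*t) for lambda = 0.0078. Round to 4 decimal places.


lambda = 0.0078, t = 731
lambda * t = 5.7018
exp(-5.7018) = 0.0033
F(t) = 1 - 0.0033
F(t) = 0.9967

0.9967


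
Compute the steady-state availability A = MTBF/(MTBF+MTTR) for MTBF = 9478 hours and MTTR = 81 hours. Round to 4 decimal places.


MTBF = 9478
MTTR = 81
MTBF + MTTR = 9559
A = 9478 / 9559
A = 0.9915

0.9915


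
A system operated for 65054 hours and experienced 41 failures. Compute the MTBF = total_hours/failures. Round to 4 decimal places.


total_hours = 65054
failures = 41
MTBF = 65054 / 41
MTBF = 1586.6829

1586.6829


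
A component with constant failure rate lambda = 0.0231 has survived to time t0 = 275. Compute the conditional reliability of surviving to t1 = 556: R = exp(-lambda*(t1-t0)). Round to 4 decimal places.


lambda = 0.0231
t0 = 275, t1 = 556
t1 - t0 = 281
lambda * (t1-t0) = 0.0231 * 281 = 6.4911
R = exp(-6.4911)
R = 0.0015

0.0015


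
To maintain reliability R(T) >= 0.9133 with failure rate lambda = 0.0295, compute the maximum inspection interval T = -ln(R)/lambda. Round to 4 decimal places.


R_target = 0.9133
lambda = 0.0295
-ln(0.9133) = 0.0907
T = 0.0907 / 0.0295
T = 3.0743

3.0743


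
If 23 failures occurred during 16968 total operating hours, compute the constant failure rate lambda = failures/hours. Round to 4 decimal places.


failures = 23
total_hours = 16968
lambda = 23 / 16968
lambda = 0.0014

0.0014


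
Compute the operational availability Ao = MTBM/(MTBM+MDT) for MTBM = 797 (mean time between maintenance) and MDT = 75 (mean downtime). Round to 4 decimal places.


MTBM = 797
MDT = 75
MTBM + MDT = 872
Ao = 797 / 872
Ao = 0.914

0.914


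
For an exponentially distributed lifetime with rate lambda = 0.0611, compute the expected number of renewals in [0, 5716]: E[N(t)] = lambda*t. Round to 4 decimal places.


lambda = 0.0611
t = 5716
E[N(t)] = lambda * t
E[N(t)] = 0.0611 * 5716
E[N(t)] = 349.2476

349.2476


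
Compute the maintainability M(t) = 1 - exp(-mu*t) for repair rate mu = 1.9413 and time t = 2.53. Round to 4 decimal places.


mu = 1.9413, t = 2.53
mu * t = 1.9413 * 2.53 = 4.9115
exp(-4.9115) = 0.0074
M(t) = 1 - 0.0074
M(t) = 0.9926

0.9926


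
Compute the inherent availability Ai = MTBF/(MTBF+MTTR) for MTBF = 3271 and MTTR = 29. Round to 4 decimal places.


MTBF = 3271
MTTR = 29
MTBF + MTTR = 3300
Ai = 3271 / 3300
Ai = 0.9912

0.9912


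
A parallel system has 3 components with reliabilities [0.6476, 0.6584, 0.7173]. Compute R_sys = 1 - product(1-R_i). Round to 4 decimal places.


Components: [0.6476, 0.6584, 0.7173]
(1 - 0.6476) = 0.3524, running product = 0.3524
(1 - 0.6584) = 0.3416, running product = 0.1204
(1 - 0.7173) = 0.2827, running product = 0.034
Product of (1-R_i) = 0.034
R_sys = 1 - 0.034 = 0.966

0.966


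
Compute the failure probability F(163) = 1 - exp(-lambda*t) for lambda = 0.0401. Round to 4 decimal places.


lambda = 0.0401, t = 163
lambda * t = 6.5363
exp(-6.5363) = 0.0014
F(t) = 1 - 0.0014
F(t) = 0.9986

0.9986


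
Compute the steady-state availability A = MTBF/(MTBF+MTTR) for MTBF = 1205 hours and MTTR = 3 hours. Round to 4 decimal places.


MTBF = 1205
MTTR = 3
MTBF + MTTR = 1208
A = 1205 / 1208
A = 0.9975

0.9975


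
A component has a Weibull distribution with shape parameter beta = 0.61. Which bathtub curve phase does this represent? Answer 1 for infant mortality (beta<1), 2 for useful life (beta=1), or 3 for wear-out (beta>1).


beta = 0.61
Compare beta to 1:
beta < 1 => infant mortality (phase 1)
beta = 1 => useful life (phase 2)
beta > 1 => wear-out (phase 3)
Since beta = 0.61, this is infant mortality (decreasing failure rate)
Phase = 1

1


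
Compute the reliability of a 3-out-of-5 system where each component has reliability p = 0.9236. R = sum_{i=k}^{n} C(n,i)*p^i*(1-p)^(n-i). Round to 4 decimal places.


k = 3, n = 5, p = 0.9236
i=3: C(5,3)=10 * 0.9236^3 * 0.0764^2 = 0.046
i=4: C(5,4)=5 * 0.9236^4 * 0.0764^1 = 0.278
i=5: C(5,5)=1 * 0.9236^5 * 0.0764^0 = 0.6721
R = sum of terms = 0.996

0.996


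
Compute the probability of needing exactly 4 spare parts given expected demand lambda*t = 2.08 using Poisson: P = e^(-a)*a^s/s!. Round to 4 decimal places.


a = 2.08, s = 4
e^(-a) = e^(-2.08) = 0.1249
a^s = 2.08^4 = 18.7177
s! = 24
P = 0.1249 * 18.7177 / 24
P = 0.0974

0.0974


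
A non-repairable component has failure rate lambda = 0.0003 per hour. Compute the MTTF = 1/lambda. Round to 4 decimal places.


lambda = 0.0003
MTTF = 1 / 0.0003
MTTF = 3333.3333

3333.3333


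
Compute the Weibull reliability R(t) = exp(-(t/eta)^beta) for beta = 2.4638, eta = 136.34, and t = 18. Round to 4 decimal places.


beta = 2.4638, eta = 136.34, t = 18
t/eta = 18 / 136.34 = 0.132
(t/eta)^beta = 0.132^2.4638 = 0.0068
R(t) = exp(-0.0068)
R(t) = 0.9932

0.9932


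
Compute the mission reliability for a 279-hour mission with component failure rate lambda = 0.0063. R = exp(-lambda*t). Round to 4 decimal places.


lambda = 0.0063
mission_time = 279
lambda * t = 0.0063 * 279 = 1.7577
R = exp(-1.7577)
R = 0.1724

0.1724


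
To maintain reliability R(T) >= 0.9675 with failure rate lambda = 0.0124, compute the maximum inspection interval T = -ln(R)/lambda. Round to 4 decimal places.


R_target = 0.9675
lambda = 0.0124
-ln(0.9675) = 0.033
T = 0.033 / 0.0124
T = 2.6645

2.6645


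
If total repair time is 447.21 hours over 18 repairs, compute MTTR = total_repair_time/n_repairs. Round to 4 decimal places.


total_repair_time = 447.21
n_repairs = 18
MTTR = 447.21 / 18
MTTR = 24.845

24.845


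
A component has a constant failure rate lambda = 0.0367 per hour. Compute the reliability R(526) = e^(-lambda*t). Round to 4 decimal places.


lambda = 0.0367
t = 526
lambda * t = 19.3042
R(t) = e^(-19.3042)
R(t) = 0.0

0.0


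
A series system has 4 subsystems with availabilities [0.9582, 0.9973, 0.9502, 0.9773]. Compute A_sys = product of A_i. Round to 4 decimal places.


Subsystems: [0.9582, 0.9973, 0.9502, 0.9773]
After subsystem 1 (A=0.9582): product = 0.9582
After subsystem 2 (A=0.9973): product = 0.9556
After subsystem 3 (A=0.9502): product = 0.908
After subsystem 4 (A=0.9773): product = 0.8874
A_sys = 0.8874

0.8874


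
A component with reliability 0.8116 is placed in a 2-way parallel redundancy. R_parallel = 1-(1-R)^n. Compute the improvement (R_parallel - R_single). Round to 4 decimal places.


R_single = 0.8116, n = 2
1 - R_single = 0.1884
(1 - R_single)^n = 0.1884^2 = 0.0355
R_parallel = 1 - 0.0355 = 0.9645
Improvement = 0.9645 - 0.8116
Improvement = 0.1529

0.1529


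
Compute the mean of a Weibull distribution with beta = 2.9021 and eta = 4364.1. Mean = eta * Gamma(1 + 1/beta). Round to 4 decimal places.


beta = 2.9021, eta = 4364.1
1/beta = 0.3446
1 + 1/beta = 1.3446
Gamma(1.3446) = 0.8917
Mean = 4364.1 * 0.8917
Mean = 3891.5388

3891.5388


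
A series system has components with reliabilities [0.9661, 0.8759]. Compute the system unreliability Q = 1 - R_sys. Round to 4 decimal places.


Components: [0.9661, 0.8759]
After component 1: product = 0.9661
After component 2: product = 0.8462
R_sys = 0.8462
Q = 1 - 0.8462 = 0.1538

0.1538


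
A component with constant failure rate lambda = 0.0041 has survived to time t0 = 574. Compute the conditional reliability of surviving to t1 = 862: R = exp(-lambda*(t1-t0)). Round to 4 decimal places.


lambda = 0.0041
t0 = 574, t1 = 862
t1 - t0 = 288
lambda * (t1-t0) = 0.0041 * 288 = 1.1808
R = exp(-1.1808)
R = 0.307

0.307


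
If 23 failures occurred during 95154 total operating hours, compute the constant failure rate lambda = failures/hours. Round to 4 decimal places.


failures = 23
total_hours = 95154
lambda = 23 / 95154
lambda = 0.0002

0.0002


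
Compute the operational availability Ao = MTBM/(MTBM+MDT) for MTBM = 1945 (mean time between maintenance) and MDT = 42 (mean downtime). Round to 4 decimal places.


MTBM = 1945
MDT = 42
MTBM + MDT = 1987
Ao = 1945 / 1987
Ao = 0.9789

0.9789


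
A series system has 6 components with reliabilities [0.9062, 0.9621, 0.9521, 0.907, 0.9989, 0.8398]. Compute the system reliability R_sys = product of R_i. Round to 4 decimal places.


Components: [0.9062, 0.9621, 0.9521, 0.907, 0.9989, 0.8398]
After component 1 (R=0.9062): product = 0.9062
After component 2 (R=0.9621): product = 0.8719
After component 3 (R=0.9521): product = 0.8301
After component 4 (R=0.907): product = 0.7529
After component 5 (R=0.9989): product = 0.7521
After component 6 (R=0.8398): product = 0.6316
R_sys = 0.6316

0.6316


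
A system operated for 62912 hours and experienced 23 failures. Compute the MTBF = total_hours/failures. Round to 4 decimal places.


total_hours = 62912
failures = 23
MTBF = 62912 / 23
MTBF = 2735.3043

2735.3043


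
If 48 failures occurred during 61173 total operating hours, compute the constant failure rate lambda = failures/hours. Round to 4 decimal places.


failures = 48
total_hours = 61173
lambda = 48 / 61173
lambda = 0.0008

0.0008


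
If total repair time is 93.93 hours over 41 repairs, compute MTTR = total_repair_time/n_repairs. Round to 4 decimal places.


total_repair_time = 93.93
n_repairs = 41
MTTR = 93.93 / 41
MTTR = 2.291

2.291


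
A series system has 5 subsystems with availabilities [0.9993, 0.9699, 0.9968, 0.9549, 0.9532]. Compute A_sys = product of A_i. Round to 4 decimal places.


Subsystems: [0.9993, 0.9699, 0.9968, 0.9549, 0.9532]
After subsystem 1 (A=0.9993): product = 0.9993
After subsystem 2 (A=0.9699): product = 0.9692
After subsystem 3 (A=0.9968): product = 0.9661
After subsystem 4 (A=0.9549): product = 0.9225
After subsystem 5 (A=0.9532): product = 0.8794
A_sys = 0.8794

0.8794


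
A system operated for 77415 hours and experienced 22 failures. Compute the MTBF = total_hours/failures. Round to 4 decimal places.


total_hours = 77415
failures = 22
MTBF = 77415 / 22
MTBF = 3518.8636

3518.8636


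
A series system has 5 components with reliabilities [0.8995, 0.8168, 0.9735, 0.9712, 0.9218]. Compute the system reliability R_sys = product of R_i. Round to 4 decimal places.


Components: [0.8995, 0.8168, 0.9735, 0.9712, 0.9218]
After component 1 (R=0.8995): product = 0.8995
After component 2 (R=0.8168): product = 0.7347
After component 3 (R=0.9735): product = 0.7152
After component 4 (R=0.9712): product = 0.6946
After component 5 (R=0.9218): product = 0.6403
R_sys = 0.6403

0.6403


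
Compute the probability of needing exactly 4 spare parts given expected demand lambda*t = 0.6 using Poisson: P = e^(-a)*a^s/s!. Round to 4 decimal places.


a = 0.6, s = 4
e^(-a) = e^(-0.6) = 0.5488
a^s = 0.6^4 = 0.1296
s! = 24
P = 0.5488 * 0.1296 / 24
P = 0.003

0.003


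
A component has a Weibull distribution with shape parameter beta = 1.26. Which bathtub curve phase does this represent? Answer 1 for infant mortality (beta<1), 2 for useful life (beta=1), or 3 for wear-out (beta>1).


beta = 1.26
Compare beta to 1:
beta < 1 => infant mortality (phase 1)
beta = 1 => useful life (phase 2)
beta > 1 => wear-out (phase 3)
Since beta = 1.26, this is wear-out (increasing failure rate)
Phase = 3

3


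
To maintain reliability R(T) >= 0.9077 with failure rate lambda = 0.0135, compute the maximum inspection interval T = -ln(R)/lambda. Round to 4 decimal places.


R_target = 0.9077
lambda = 0.0135
-ln(0.9077) = 0.0968
T = 0.0968 / 0.0135
T = 7.1734

7.1734


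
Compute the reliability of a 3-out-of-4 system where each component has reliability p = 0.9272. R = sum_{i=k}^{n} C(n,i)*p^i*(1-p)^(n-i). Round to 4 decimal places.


k = 3, n = 4, p = 0.9272
i=3: C(4,3)=4 * 0.9272^3 * 0.0728^1 = 0.2321
i=4: C(4,4)=1 * 0.9272^4 * 0.0728^0 = 0.7391
R = sum of terms = 0.9712

0.9712


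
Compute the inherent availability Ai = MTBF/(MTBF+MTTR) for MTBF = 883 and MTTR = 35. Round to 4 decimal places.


MTBF = 883
MTTR = 35
MTBF + MTTR = 918
Ai = 883 / 918
Ai = 0.9619

0.9619


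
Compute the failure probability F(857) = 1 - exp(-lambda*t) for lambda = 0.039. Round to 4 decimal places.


lambda = 0.039, t = 857
lambda * t = 33.423
exp(-33.423) = 0.0
F(t) = 1 - 0.0
F(t) = 1.0

1.0


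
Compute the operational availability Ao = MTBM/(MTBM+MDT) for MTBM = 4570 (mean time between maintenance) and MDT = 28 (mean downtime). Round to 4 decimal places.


MTBM = 4570
MDT = 28
MTBM + MDT = 4598
Ao = 4570 / 4598
Ao = 0.9939

0.9939


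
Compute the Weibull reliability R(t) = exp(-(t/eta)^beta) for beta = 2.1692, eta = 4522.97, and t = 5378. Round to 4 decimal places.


beta = 2.1692, eta = 4522.97, t = 5378
t/eta = 5378 / 4522.97 = 1.189
(t/eta)^beta = 1.189^2.1692 = 1.4559
R(t) = exp(-1.4559)
R(t) = 0.2332

0.2332


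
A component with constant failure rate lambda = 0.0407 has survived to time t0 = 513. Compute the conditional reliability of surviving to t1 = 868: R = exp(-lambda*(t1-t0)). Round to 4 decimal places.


lambda = 0.0407
t0 = 513, t1 = 868
t1 - t0 = 355
lambda * (t1-t0) = 0.0407 * 355 = 14.4485
R = exp(-14.4485)
R = 0.0

0.0


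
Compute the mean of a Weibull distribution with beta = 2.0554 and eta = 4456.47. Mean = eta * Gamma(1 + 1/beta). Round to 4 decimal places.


beta = 2.0554, eta = 4456.47
1/beta = 0.4865
1 + 1/beta = 1.4865
Gamma(1.4865) = 0.8859
Mean = 4456.47 * 0.8859
Mean = 3947.8384

3947.8384


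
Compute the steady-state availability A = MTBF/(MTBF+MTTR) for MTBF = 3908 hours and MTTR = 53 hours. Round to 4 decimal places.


MTBF = 3908
MTTR = 53
MTBF + MTTR = 3961
A = 3908 / 3961
A = 0.9866

0.9866


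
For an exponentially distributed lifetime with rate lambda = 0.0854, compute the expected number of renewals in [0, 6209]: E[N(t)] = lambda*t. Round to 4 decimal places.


lambda = 0.0854
t = 6209
E[N(t)] = lambda * t
E[N(t)] = 0.0854 * 6209
E[N(t)] = 530.2486

530.2486


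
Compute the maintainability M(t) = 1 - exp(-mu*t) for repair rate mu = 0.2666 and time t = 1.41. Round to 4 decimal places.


mu = 0.2666, t = 1.41
mu * t = 0.2666 * 1.41 = 0.3759
exp(-0.3759) = 0.6867
M(t) = 1 - 0.6867
M(t) = 0.3133

0.3133


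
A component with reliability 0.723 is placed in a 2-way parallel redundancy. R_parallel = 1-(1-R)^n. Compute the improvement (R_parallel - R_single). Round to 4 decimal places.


R_single = 0.723, n = 2
1 - R_single = 0.277
(1 - R_single)^n = 0.277^2 = 0.0767
R_parallel = 1 - 0.0767 = 0.9233
Improvement = 0.9233 - 0.723
Improvement = 0.2003

0.2003


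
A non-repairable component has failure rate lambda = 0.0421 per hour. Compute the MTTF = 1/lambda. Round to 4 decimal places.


lambda = 0.0421
MTTF = 1 / 0.0421
MTTF = 23.753

23.753


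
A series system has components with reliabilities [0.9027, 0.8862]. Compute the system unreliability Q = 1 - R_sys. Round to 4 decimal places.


Components: [0.9027, 0.8862]
After component 1: product = 0.9027
After component 2: product = 0.8
R_sys = 0.8
Q = 1 - 0.8 = 0.2

0.2


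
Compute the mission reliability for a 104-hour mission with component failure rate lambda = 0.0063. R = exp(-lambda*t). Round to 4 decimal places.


lambda = 0.0063
mission_time = 104
lambda * t = 0.0063 * 104 = 0.6552
R = exp(-0.6552)
R = 0.5193

0.5193


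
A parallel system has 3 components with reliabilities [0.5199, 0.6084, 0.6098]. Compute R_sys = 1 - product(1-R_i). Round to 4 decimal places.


Components: [0.5199, 0.6084, 0.6098]
(1 - 0.5199) = 0.4801, running product = 0.4801
(1 - 0.6084) = 0.3916, running product = 0.188
(1 - 0.6098) = 0.3902, running product = 0.0734
Product of (1-R_i) = 0.0734
R_sys = 1 - 0.0734 = 0.9266

0.9266


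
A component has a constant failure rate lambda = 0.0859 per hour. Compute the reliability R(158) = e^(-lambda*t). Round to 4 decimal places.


lambda = 0.0859
t = 158
lambda * t = 13.5722
R(t) = e^(-13.5722)
R(t) = 0.0

0.0


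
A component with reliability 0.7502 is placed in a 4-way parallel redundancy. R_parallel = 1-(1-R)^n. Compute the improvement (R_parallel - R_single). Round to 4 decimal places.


R_single = 0.7502, n = 4
1 - R_single = 0.2498
(1 - R_single)^n = 0.2498^4 = 0.0039
R_parallel = 1 - 0.0039 = 0.9961
Improvement = 0.9961 - 0.7502
Improvement = 0.2459

0.2459


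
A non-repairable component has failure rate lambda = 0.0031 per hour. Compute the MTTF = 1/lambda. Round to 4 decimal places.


lambda = 0.0031
MTTF = 1 / 0.0031
MTTF = 322.5806

322.5806


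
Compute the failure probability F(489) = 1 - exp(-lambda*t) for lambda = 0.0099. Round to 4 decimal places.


lambda = 0.0099, t = 489
lambda * t = 4.8411
exp(-4.8411) = 0.0079
F(t) = 1 - 0.0079
F(t) = 0.9921

0.9921


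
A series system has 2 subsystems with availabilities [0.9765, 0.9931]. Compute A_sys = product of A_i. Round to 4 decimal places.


Subsystems: [0.9765, 0.9931]
After subsystem 1 (A=0.9765): product = 0.9765
After subsystem 2 (A=0.9931): product = 0.9698
A_sys = 0.9698

0.9698


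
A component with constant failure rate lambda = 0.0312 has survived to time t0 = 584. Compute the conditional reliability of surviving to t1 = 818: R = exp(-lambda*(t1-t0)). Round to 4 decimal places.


lambda = 0.0312
t0 = 584, t1 = 818
t1 - t0 = 234
lambda * (t1-t0) = 0.0312 * 234 = 7.3008
R = exp(-7.3008)
R = 0.0007

0.0007


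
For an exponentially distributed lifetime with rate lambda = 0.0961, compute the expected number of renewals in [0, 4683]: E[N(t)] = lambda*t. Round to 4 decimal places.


lambda = 0.0961
t = 4683
E[N(t)] = lambda * t
E[N(t)] = 0.0961 * 4683
E[N(t)] = 450.0363

450.0363


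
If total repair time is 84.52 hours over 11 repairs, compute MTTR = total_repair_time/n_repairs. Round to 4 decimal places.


total_repair_time = 84.52
n_repairs = 11
MTTR = 84.52 / 11
MTTR = 7.6836

7.6836


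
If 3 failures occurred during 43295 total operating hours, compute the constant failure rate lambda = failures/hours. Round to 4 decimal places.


failures = 3
total_hours = 43295
lambda = 3 / 43295
lambda = 0.0001

0.0001


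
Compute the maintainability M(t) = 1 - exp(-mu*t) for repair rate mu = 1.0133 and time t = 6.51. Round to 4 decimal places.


mu = 1.0133, t = 6.51
mu * t = 1.0133 * 6.51 = 6.5966
exp(-6.5966) = 0.0014
M(t) = 1 - 0.0014
M(t) = 0.9986

0.9986


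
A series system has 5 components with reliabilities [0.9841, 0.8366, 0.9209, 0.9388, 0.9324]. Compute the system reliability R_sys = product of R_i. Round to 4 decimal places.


Components: [0.9841, 0.8366, 0.9209, 0.9388, 0.9324]
After component 1 (R=0.9841): product = 0.9841
After component 2 (R=0.8366): product = 0.8233
After component 3 (R=0.9209): product = 0.7582
After component 4 (R=0.9388): product = 0.7118
After component 5 (R=0.9324): product = 0.6637
R_sys = 0.6637

0.6637


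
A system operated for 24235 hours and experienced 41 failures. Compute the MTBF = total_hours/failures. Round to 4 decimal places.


total_hours = 24235
failures = 41
MTBF = 24235 / 41
MTBF = 591.0976

591.0976


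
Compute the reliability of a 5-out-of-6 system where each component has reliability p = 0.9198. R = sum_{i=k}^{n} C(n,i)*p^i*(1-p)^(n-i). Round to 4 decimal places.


k = 5, n = 6, p = 0.9198
i=5: C(6,5)=6 * 0.9198^5 * 0.0802^1 = 0.3168
i=6: C(6,6)=1 * 0.9198^6 * 0.0802^0 = 0.6056
R = sum of terms = 0.9224

0.9224


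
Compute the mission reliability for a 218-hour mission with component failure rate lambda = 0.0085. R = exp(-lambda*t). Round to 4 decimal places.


lambda = 0.0085
mission_time = 218
lambda * t = 0.0085 * 218 = 1.853
R = exp(-1.853)
R = 0.1568

0.1568


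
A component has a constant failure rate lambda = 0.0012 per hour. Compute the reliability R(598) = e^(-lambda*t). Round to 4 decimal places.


lambda = 0.0012
t = 598
lambda * t = 0.7176
R(t) = e^(-0.7176)
R(t) = 0.4879

0.4879


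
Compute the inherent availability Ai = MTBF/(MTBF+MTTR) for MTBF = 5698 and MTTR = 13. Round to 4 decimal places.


MTBF = 5698
MTTR = 13
MTBF + MTTR = 5711
Ai = 5698 / 5711
Ai = 0.9977

0.9977


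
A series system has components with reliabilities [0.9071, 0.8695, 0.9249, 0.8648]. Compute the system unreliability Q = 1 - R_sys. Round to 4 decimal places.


Components: [0.9071, 0.8695, 0.9249, 0.8648]
After component 1: product = 0.9071
After component 2: product = 0.7887
After component 3: product = 0.7295
After component 4: product = 0.6309
R_sys = 0.6309
Q = 1 - 0.6309 = 0.3691

0.3691


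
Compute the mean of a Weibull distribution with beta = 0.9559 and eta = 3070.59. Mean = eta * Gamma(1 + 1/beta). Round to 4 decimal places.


beta = 0.9559, eta = 3070.59
1/beta = 1.0461
1 + 1/beta = 2.0461
Gamma(2.0461) = 1.0204
Mean = 3070.59 * 1.0204
Mean = 3133.1989

3133.1989


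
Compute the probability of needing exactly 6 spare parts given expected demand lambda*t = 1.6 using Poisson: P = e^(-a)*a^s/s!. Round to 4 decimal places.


a = 1.6, s = 6
e^(-a) = e^(-1.6) = 0.2019
a^s = 1.6^6 = 16.7772
s! = 720
P = 0.2019 * 16.7772 / 720
P = 0.0047

0.0047


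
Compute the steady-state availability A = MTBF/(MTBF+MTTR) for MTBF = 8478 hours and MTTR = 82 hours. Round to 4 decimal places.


MTBF = 8478
MTTR = 82
MTBF + MTTR = 8560
A = 8478 / 8560
A = 0.9904

0.9904


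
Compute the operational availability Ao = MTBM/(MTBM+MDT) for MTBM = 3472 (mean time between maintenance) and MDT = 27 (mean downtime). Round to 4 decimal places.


MTBM = 3472
MDT = 27
MTBM + MDT = 3499
Ao = 3472 / 3499
Ao = 0.9923

0.9923


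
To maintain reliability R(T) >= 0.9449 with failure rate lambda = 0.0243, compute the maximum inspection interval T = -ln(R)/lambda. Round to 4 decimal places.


R_target = 0.9449
lambda = 0.0243
-ln(0.9449) = 0.0567
T = 0.0567 / 0.0243
T = 2.3324

2.3324


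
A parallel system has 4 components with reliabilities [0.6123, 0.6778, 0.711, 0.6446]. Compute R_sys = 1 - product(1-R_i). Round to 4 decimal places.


Components: [0.6123, 0.6778, 0.711, 0.6446]
(1 - 0.6123) = 0.3877, running product = 0.3877
(1 - 0.6778) = 0.3222, running product = 0.1249
(1 - 0.711) = 0.289, running product = 0.0361
(1 - 0.6446) = 0.3554, running product = 0.0128
Product of (1-R_i) = 0.0128
R_sys = 1 - 0.0128 = 0.9872

0.9872


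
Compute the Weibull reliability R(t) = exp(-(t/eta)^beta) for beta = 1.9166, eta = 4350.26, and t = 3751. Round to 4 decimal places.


beta = 1.9166, eta = 4350.26, t = 3751
t/eta = 3751 / 4350.26 = 0.8622
(t/eta)^beta = 0.8622^1.9166 = 0.7527
R(t) = exp(-0.7527)
R(t) = 0.4711

0.4711


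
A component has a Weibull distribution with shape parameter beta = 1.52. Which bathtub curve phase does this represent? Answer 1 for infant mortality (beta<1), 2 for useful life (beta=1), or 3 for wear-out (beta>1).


beta = 1.52
Compare beta to 1:
beta < 1 => infant mortality (phase 1)
beta = 1 => useful life (phase 2)
beta > 1 => wear-out (phase 3)
Since beta = 1.52, this is wear-out (increasing failure rate)
Phase = 3

3


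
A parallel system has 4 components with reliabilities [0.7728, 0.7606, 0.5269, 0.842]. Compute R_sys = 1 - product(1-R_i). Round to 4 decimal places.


Components: [0.7728, 0.7606, 0.5269, 0.842]
(1 - 0.7728) = 0.2272, running product = 0.2272
(1 - 0.7606) = 0.2394, running product = 0.0544
(1 - 0.5269) = 0.4731, running product = 0.0257
(1 - 0.842) = 0.158, running product = 0.0041
Product of (1-R_i) = 0.0041
R_sys = 1 - 0.0041 = 0.9959

0.9959


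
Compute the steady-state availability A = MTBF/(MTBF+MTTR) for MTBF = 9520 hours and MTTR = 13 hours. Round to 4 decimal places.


MTBF = 9520
MTTR = 13
MTBF + MTTR = 9533
A = 9520 / 9533
A = 0.9986

0.9986


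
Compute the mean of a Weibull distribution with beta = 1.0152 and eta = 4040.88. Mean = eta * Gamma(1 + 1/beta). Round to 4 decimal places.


beta = 1.0152, eta = 4040.88
1/beta = 0.985
1 + 1/beta = 1.985
Gamma(1.985) = 0.9938
Mean = 4040.88 * 0.9938
Mean = 4015.6728

4015.6728


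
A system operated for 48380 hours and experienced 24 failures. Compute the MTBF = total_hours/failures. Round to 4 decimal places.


total_hours = 48380
failures = 24
MTBF = 48380 / 24
MTBF = 2015.8333

2015.8333


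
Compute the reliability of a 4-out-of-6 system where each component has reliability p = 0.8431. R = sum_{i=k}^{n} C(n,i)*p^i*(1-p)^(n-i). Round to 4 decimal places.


k = 4, n = 6, p = 0.8431
i=4: C(6,4)=15 * 0.8431^4 * 0.1569^2 = 0.1866
i=5: C(6,5)=6 * 0.8431^5 * 0.1569^1 = 0.401
i=6: C(6,6)=1 * 0.8431^6 * 0.1569^0 = 0.3591
R = sum of terms = 0.9467

0.9467


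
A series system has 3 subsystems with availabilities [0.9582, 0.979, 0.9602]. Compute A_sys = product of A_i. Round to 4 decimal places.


Subsystems: [0.9582, 0.979, 0.9602]
After subsystem 1 (A=0.9582): product = 0.9582
After subsystem 2 (A=0.979): product = 0.9381
After subsystem 3 (A=0.9602): product = 0.9007
A_sys = 0.9007

0.9007


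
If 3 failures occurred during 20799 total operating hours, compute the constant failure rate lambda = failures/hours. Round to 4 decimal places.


failures = 3
total_hours = 20799
lambda = 3 / 20799
lambda = 0.0001

0.0001


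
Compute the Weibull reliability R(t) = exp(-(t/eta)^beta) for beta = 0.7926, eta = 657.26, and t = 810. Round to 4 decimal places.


beta = 0.7926, eta = 657.26, t = 810
t/eta = 810 / 657.26 = 1.2324
(t/eta)^beta = 1.2324^0.7926 = 1.1801
R(t) = exp(-1.1801)
R(t) = 0.3072

0.3072


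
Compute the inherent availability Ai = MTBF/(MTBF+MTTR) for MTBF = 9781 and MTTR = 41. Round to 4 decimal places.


MTBF = 9781
MTTR = 41
MTBF + MTTR = 9822
Ai = 9781 / 9822
Ai = 0.9958

0.9958


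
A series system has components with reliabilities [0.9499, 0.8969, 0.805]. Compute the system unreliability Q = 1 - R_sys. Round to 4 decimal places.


Components: [0.9499, 0.8969, 0.805]
After component 1: product = 0.9499
After component 2: product = 0.852
After component 3: product = 0.6858
R_sys = 0.6858
Q = 1 - 0.6858 = 0.3142

0.3142


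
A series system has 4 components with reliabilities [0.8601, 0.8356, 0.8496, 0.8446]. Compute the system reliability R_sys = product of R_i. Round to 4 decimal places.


Components: [0.8601, 0.8356, 0.8496, 0.8446]
After component 1 (R=0.8601): product = 0.8601
After component 2 (R=0.8356): product = 0.7187
After component 3 (R=0.8496): product = 0.6106
After component 4 (R=0.8446): product = 0.5157
R_sys = 0.5157

0.5157


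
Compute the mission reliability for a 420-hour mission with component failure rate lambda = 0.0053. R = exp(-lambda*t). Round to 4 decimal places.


lambda = 0.0053
mission_time = 420
lambda * t = 0.0053 * 420 = 2.226
R = exp(-2.226)
R = 0.108

0.108


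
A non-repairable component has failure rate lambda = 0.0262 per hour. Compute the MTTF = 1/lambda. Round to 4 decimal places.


lambda = 0.0262
MTTF = 1 / 0.0262
MTTF = 38.1679

38.1679


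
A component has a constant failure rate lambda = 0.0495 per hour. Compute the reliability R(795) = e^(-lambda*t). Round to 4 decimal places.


lambda = 0.0495
t = 795
lambda * t = 39.3525
R(t) = e^(-39.3525)
R(t) = 0.0

0.0


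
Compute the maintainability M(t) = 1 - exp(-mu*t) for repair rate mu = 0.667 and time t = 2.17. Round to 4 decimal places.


mu = 0.667, t = 2.17
mu * t = 0.667 * 2.17 = 1.4474
exp(-1.4474) = 0.2352
M(t) = 1 - 0.2352
M(t) = 0.7648

0.7648


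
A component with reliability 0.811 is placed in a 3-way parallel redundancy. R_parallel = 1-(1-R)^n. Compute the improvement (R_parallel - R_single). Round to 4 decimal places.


R_single = 0.811, n = 3
1 - R_single = 0.189
(1 - R_single)^n = 0.189^3 = 0.0068
R_parallel = 1 - 0.0068 = 0.9932
Improvement = 0.9932 - 0.811
Improvement = 0.1822

0.1822


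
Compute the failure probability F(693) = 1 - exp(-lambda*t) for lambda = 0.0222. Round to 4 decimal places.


lambda = 0.0222, t = 693
lambda * t = 15.3846
exp(-15.3846) = 0.0
F(t) = 1 - 0.0
F(t) = 1.0

1.0


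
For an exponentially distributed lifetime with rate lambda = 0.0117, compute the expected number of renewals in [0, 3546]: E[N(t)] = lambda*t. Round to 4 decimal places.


lambda = 0.0117
t = 3546
E[N(t)] = lambda * t
E[N(t)] = 0.0117 * 3546
E[N(t)] = 41.4882

41.4882


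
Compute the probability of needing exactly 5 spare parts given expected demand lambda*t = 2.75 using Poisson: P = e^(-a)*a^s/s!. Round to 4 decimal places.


a = 2.75, s = 5
e^(-a) = e^(-2.75) = 0.0639
a^s = 2.75^5 = 157.2764
s! = 120
P = 0.0639 * 157.2764 / 120
P = 0.0838

0.0838


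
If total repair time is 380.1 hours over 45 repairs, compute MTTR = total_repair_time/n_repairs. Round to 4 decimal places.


total_repair_time = 380.1
n_repairs = 45
MTTR = 380.1 / 45
MTTR = 8.4467

8.4467


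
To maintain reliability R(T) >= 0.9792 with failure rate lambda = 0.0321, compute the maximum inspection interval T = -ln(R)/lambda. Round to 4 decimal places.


R_target = 0.9792
lambda = 0.0321
-ln(0.9792) = 0.021
T = 0.021 / 0.0321
T = 0.6548

0.6548


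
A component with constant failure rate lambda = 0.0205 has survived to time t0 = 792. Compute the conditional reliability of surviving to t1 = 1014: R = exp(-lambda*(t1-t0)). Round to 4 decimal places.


lambda = 0.0205
t0 = 792, t1 = 1014
t1 - t0 = 222
lambda * (t1-t0) = 0.0205 * 222 = 4.551
R = exp(-4.551)
R = 0.0106

0.0106


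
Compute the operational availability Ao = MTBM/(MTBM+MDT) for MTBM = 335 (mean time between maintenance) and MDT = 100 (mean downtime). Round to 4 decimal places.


MTBM = 335
MDT = 100
MTBM + MDT = 435
Ao = 335 / 435
Ao = 0.7701

0.7701


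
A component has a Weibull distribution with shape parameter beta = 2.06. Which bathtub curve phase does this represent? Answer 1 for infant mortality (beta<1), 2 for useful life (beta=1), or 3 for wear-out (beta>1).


beta = 2.06
Compare beta to 1:
beta < 1 => infant mortality (phase 1)
beta = 1 => useful life (phase 2)
beta > 1 => wear-out (phase 3)
Since beta = 2.06, this is wear-out (increasing failure rate)
Phase = 3

3


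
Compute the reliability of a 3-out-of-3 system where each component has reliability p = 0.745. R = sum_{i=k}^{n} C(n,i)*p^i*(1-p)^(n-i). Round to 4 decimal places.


k = 3, n = 3, p = 0.745
i=3: C(3,3)=1 * 0.745^3 * 0.255^0 = 0.4135
R = sum of terms = 0.4135

0.4135
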